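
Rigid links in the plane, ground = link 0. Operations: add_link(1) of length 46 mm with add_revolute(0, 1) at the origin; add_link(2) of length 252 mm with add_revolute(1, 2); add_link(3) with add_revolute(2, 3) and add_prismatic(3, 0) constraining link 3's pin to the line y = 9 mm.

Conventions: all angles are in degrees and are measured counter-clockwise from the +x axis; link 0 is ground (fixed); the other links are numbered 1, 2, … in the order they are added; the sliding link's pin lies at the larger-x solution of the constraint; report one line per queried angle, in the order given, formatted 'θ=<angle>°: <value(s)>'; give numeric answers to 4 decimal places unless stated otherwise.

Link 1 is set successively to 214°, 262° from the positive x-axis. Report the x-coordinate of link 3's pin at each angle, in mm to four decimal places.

geometry: r = 46 mm, L = 252 mm, e = 9 mm
θ=214°: crank pin P = (r cos θ, r sin θ) = (-38.135728, -25.722874)
θ=214°: h = r sin θ − e = -25.722874 − 9 = -34.722874
θ=214°: x = r cos θ + √(L² − h²) = -38.135728 + 249.596318 = 211.460590
θ=262°: crank pin P = (r cos θ, r sin θ) = (-6.401963, -45.552331)
θ=262°: h = r sin θ − e = -45.552331 − 9 = -54.552331
θ=262°: x = r cos θ + √(L² − h²) = -6.401963 + 246.024477 = 239.622514

θ=214°: 211.4606
θ=262°: 239.6225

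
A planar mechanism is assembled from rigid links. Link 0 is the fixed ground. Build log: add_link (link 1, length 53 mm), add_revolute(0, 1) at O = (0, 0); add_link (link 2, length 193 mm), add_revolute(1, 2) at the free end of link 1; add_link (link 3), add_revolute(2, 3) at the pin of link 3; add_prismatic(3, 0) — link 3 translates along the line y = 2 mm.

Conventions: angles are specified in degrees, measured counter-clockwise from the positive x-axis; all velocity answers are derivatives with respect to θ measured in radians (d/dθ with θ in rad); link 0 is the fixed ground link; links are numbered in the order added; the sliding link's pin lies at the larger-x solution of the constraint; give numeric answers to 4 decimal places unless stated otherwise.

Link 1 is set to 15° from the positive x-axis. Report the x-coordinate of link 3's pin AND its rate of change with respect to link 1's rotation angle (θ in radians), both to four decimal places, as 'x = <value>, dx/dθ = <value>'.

geometry: r = 53 mm, L = 193 mm, e = 2 mm
crank pin P = (r cos θ, r sin θ) = (51.194069, 13.717409)
h = r sin θ − e = 13.717409 − 2 = 11.717409
x = r cos θ + √(L² − h²) = 51.194069 + 192.643978 = 243.838047
dx/dθ = −r sin θ − h·r cos θ/√(L² − h²) (θ in radians; h = 11.717409) = -16.831246

x = 243.8380, dx/dθ = -16.8312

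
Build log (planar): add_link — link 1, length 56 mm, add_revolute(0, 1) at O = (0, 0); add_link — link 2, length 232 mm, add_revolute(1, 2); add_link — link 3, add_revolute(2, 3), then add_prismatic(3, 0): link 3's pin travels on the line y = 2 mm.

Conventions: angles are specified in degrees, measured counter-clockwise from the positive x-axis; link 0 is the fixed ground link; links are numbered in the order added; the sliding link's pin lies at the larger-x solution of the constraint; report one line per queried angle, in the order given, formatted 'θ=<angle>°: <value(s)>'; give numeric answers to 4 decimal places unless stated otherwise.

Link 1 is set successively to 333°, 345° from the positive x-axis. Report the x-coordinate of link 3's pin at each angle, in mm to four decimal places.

geometry: r = 56 mm, L = 232 mm, e = 2 mm
θ=333°: crank pin P = (r cos θ, r sin θ) = (49.896365, -25.423468)
θ=333°: h = r sin θ − e = -25.423468 − 2 = -27.423468
θ=333°: x = r cos θ + √(L² − h²) = 49.896365 + 230.373508 = 280.269874
θ=345°: crank pin P = (r cos θ, r sin θ) = (54.091846, -14.493867)
θ=345°: h = r sin θ − e = -14.493867 − 2 = -16.493867
θ=345°: x = r cos θ + √(L² − h²) = 54.091846 + 231.412948 = 285.504794

θ=333°: 280.2699
θ=345°: 285.5048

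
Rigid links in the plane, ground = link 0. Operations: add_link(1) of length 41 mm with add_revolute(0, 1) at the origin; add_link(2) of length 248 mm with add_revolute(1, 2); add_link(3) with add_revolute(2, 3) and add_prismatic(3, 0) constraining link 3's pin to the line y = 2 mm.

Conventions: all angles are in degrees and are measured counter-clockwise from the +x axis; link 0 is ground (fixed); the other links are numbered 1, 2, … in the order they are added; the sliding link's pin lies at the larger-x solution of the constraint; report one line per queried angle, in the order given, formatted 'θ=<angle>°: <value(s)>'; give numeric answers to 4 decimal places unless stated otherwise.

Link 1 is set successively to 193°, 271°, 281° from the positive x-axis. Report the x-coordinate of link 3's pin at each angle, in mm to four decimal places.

geometry: r = 41 mm, L = 248 mm, e = 2 mm
θ=193°: crank pin P = (r cos θ, r sin θ) = (-39.949173, -9.222993)
θ=193°: h = r sin θ − e = -9.222993 − 2 = -11.222993
θ=193°: x = r cos θ + √(L² − h²) = -39.949173 + 247.745927 = 207.796755
θ=271°: crank pin P = (r cos θ, r sin θ) = (0.715549, -40.993756)
θ=271°: h = r sin θ − e = -40.993756 − 2 = -42.993756
θ=271°: x = r cos θ + √(L² − h²) = 0.715549 + 244.244830 = 244.960379
θ=281°: crank pin P = (r cos θ, r sin θ) = (7.823169, -40.246715)
θ=281°: h = r sin θ − e = -40.246715 − 2 = -42.246715
θ=281°: x = r cos θ + √(L² − h²) = 7.823169 + 244.375152 = 252.198321

θ=193°: 207.7968
θ=271°: 244.9604
θ=281°: 252.1983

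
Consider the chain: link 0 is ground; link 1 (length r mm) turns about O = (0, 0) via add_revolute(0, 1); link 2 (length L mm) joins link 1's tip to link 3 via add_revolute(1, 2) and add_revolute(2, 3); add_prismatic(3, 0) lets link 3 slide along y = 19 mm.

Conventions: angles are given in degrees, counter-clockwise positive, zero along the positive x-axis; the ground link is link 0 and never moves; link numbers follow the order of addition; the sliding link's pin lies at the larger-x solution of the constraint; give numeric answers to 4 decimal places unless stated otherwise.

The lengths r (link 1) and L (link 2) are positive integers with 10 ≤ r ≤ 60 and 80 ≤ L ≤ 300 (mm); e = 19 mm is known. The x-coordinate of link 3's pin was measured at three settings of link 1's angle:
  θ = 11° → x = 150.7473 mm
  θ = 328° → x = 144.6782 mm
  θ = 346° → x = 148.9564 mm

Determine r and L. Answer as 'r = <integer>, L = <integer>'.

constraint per measurement: (x − r cos θ)² + (r sin θ − e)² = L²
subtracting the θ₁ and θ₂ equations cancels the r² and L² terms:
r = (x₁² − x₂²) / (2[(x₁cos θ₁ + e sin θ₁) − (x₂cos θ₂ + e sin θ₂)]) = 23.0001 → r = 23
L² = (x₁ − r cos θ₁)² + (r sin θ₁ − e)² = 16641.0096 → L = 129.0000 → L = 129
check at θ₃=346°: x = 148.9564 (printed 148.9564) ✓

r = 23, L = 129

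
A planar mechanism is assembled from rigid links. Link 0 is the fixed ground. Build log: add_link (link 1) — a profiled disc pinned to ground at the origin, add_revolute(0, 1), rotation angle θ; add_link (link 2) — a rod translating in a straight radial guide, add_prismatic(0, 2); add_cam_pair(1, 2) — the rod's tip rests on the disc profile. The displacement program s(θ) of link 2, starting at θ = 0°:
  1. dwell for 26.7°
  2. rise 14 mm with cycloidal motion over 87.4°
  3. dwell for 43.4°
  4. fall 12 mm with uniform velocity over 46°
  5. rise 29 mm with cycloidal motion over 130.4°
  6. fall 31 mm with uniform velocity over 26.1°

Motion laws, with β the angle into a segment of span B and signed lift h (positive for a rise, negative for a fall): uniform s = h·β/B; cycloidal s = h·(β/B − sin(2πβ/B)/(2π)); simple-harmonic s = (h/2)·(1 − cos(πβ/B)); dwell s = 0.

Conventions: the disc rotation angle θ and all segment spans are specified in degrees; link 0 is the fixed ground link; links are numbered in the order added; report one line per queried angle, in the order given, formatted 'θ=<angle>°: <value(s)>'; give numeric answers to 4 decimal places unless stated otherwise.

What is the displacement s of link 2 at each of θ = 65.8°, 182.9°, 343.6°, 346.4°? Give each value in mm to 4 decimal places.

seg 1 [0°–26.7°] dwell: s stays 0.0000
seg 2 [26.7°–114.1°] cycloidal, h=14: θ=65.8° here. β=39.1, B=87.4. 14·(0.4474 − sin(2π·0.4474)/(2π)) = 5.5397 → s = 5.5397
seg 2 [26.7°–114.1°] cycloidal, h=14: full span → s += 14 → s = 14.0000
seg 3 [114.1°–157.5°] dwell: s stays 14.0000
seg 4 [157.5°–203.5°] uniform, h=-12: θ=182.9° here. β=25.4, B=46. -12·25.4/46 = -6.6261 → s = 7.3739
seg 4 [157.5°–203.5°] uniform, h=-12: full span → s += -12 → s = 2.0000
seg 5 [203.5°–333.9°] cycloidal, h=29: full span → s += 29 → s = 31.0000
seg 6 [333.9°–360°] uniform, h=-31: θ=343.6° here. β=9.7, B=26.1. -31·9.7/26.1 = -11.5211 → s = 19.4789
seg 6 [333.9°–360°] uniform, h=-31: θ=346.4° here. β=12.5, B=26.1. -31·12.5/26.1 = -14.8467 → s = 16.1533

θ=65.8°: 5.5397
θ=182.9°: 7.3739
θ=343.6°: 19.4789
θ=346.4°: 16.1533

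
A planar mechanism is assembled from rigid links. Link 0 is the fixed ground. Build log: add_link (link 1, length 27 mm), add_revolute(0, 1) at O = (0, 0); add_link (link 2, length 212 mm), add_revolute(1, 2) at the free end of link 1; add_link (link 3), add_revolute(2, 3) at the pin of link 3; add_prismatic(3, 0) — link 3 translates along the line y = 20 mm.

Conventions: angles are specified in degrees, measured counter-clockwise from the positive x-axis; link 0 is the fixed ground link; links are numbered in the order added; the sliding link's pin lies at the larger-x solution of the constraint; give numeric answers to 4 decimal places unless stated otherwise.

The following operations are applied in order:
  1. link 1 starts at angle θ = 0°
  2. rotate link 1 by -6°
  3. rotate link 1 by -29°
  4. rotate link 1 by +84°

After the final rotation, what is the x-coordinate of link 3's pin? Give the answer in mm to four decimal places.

geometry: r = 27 mm, L = 212 mm, e = 20 mm; θ starts at 0°
rotate link 1 by -6°: θ ← 0° -6° = -6°
rotate link 1 by -29°: θ ← -6° -29° = -35°
rotate link 1 by +84°: θ ← -35° +84° = 49°
crank pin P = (r cos θ, r sin θ) = (17.713594, 20.377159)
h = r sin θ − e = 20.377159 − 20 = 0.377159
x = r cos θ + √(L² − h²) = 17.713594 + 211.999665 = 229.713258

229.7133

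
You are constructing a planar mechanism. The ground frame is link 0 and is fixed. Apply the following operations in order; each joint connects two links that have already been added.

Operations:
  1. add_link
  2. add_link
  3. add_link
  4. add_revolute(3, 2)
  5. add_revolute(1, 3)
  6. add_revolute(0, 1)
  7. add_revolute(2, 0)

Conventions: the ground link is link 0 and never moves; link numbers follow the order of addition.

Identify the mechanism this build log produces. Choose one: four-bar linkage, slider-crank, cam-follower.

links: 4 (incl. ground); joints: 4 revolute, 0 prismatic, 0 higher (cam) pair, forming one closed loop
4 links in a single 4R loop → four-bar linkage

four-bar linkage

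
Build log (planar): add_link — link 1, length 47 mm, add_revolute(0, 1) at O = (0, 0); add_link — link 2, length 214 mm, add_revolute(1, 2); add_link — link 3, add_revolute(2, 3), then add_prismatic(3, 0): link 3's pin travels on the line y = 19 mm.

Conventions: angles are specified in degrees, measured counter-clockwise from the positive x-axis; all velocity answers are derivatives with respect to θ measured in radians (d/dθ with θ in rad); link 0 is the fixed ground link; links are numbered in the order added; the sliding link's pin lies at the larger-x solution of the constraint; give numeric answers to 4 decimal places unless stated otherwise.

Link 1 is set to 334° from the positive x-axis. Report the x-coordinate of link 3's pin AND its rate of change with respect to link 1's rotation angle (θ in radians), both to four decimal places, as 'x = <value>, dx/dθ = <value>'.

geometry: r = 47 mm, L = 214 mm, e = 19 mm
crank pin P = (r cos θ, r sin θ) = (42.243320, -20.603444)
h = r sin θ − e = -20.603444 − 19 = -39.603444
x = r cos θ + √(L² − h²) = 42.243320 + 210.303512 = 252.546832
dx/dθ = −r sin θ − h·r cos θ/√(L² − h²) (θ in radians; h = -39.603444) = 28.558522

x = 252.5468, dx/dθ = 28.5585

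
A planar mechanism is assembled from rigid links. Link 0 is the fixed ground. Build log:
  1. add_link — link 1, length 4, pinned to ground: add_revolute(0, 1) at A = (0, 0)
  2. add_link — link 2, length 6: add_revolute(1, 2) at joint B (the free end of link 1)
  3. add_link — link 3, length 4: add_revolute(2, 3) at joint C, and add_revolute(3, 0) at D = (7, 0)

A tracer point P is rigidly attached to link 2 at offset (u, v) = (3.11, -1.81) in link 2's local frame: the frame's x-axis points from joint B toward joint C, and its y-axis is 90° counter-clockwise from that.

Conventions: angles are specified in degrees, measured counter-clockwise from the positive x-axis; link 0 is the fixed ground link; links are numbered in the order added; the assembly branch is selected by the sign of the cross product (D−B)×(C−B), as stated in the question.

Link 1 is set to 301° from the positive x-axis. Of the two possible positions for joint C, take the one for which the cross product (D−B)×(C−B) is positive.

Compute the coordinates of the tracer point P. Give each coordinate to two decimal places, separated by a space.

A=(0,0), D=(7.00,0)
B = A + 4.00·(cos301°, sin301°) = (2.0602, -3.4287)
|BD| = 6.0131
circle(B,6.00) ∩ circle(D,4.00): a=4.6696, h=3.7676
  candidates: C₊=(3.7480,2.3290) cross=22.655; C₋=(8.0445,-3.8612) cross=-22.655
  branch + wants cross > 0 → take C=(3.7480,2.3290) (cross=22.655)
ex = (C−B)/|BC| = (0.2813,0.9596); ey = (-0.9596,0.2813)
P = B + 3.11·ex + -1.81·ey = (4.6719,-0.9534)

4.67 -0.95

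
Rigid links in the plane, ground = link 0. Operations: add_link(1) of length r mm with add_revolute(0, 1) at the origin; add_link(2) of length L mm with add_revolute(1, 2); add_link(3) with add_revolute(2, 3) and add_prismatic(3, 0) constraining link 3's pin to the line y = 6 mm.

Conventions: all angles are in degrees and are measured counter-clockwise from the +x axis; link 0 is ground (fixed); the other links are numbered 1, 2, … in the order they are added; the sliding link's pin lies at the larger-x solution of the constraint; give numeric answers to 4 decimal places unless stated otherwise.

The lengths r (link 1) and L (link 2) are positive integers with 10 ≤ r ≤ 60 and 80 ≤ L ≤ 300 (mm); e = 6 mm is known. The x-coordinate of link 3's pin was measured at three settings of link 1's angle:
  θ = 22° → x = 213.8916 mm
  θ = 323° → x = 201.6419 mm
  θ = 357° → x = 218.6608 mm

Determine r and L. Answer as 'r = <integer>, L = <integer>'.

constraint per measurement: (x − r cos θ)² + (r sin θ − e)² = L²
subtracting the θ₁ and θ₂ equations cancels the r² and L² terms:
r = (x₁² − x₂²) / (2[(x₁cos θ₁ + e sin θ₁) − (x₂cos θ₂ + e sin θ₂)]) = 59.0000 → r = 59
L² = (x₁ − r cos θ₁)² + (r sin θ₁ − e)² = 25600.0082 → L = 160.0000 → L = 160
check at θ₃=357°: x = 218.6608 (printed 218.6608) ✓

r = 59, L = 160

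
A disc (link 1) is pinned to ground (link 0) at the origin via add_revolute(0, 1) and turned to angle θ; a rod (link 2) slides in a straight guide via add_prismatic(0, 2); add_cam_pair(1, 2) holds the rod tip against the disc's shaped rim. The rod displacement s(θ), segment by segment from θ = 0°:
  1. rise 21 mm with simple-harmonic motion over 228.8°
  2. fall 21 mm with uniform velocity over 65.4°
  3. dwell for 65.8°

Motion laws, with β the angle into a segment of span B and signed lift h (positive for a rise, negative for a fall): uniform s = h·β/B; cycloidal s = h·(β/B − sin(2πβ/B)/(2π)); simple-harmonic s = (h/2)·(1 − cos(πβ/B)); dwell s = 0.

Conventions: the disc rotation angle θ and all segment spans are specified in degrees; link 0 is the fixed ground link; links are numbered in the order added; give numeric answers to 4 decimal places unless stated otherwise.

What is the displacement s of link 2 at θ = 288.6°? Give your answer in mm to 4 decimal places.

segment 1 (0° to 228.8°, simple-harmonic, h = 21) is passed completely: s = 0.0000 + (21) = 21.0000
θ = 288.6° falls in segment 2 (228.8° to 294.2°, uniform, h = -21): β = 288.6 − 228.8 = 59.8°, B = 65.4°; Δs = -21·59.8/65.4 = -19.2018; s = 21.0000 − 19.2018 = 1.7982

1.7982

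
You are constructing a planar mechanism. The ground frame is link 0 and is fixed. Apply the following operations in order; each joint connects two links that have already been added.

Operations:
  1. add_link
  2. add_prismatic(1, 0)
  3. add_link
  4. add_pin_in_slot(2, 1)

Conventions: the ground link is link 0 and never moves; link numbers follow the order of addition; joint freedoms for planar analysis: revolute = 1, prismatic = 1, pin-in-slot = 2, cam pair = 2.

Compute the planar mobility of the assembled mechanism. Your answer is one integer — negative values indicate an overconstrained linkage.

(L,J1,J2)=(1,0,0); link0 fixed
link1: (2,0,0)
P 1-0 [J1]: (2,1,0)
link2: (3,1,0)
PS 2-1 [J2]: (3,1,1)
Grübler: 3·2 − 2·1 − 1 = 3

M = 3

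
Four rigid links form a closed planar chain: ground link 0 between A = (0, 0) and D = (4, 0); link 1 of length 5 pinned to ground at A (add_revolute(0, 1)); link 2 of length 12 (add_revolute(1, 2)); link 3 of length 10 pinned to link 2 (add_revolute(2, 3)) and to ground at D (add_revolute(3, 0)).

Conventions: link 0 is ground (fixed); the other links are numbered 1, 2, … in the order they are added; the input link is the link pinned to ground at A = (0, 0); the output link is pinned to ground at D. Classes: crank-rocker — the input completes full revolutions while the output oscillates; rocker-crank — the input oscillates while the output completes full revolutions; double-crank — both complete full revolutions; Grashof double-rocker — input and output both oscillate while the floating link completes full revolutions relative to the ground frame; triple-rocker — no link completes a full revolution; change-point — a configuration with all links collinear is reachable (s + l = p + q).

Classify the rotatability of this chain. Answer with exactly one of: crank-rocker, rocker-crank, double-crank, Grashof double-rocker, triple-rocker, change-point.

lengths: ground=4, input=5, coupler=12, output=10
sorted: s=4 (shortest), l=12 (longest), p+q=15
s + l = 16 vs p + q = 15
s + l > p + q → non-Grashof → no link fully rotates → triple-rocker

triple-rocker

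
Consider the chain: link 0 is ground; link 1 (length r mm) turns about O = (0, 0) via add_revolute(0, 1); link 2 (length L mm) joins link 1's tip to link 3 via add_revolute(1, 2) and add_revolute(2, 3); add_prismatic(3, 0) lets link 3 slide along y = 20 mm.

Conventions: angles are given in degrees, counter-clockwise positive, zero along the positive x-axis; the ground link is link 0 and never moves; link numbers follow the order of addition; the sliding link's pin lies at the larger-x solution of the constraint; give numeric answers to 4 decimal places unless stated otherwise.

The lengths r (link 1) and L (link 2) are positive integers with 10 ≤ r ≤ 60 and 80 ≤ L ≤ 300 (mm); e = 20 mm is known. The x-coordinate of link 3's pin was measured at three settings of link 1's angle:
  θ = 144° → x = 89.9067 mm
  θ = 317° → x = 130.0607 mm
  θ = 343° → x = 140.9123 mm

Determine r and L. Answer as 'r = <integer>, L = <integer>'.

constraint per measurement: (x − r cos θ)² + (r sin θ − e)² = L²
subtracting the θ₁ and θ₂ equations cancels the r² and L² terms:
r = (x₁² − x₂²) / (2[(x₁cos θ₁ + e sin θ₁) − (x₂cos θ₂ + e sin θ₂)]) = 31.0000 → r = 31
L² = (x₁ − r cos θ₁)² + (r sin θ₁ − e)² = 13224.9960 → L = 115.0000 → L = 115
check at θ₃=343°: x = 140.9123 (printed 140.9123) ✓

r = 31, L = 115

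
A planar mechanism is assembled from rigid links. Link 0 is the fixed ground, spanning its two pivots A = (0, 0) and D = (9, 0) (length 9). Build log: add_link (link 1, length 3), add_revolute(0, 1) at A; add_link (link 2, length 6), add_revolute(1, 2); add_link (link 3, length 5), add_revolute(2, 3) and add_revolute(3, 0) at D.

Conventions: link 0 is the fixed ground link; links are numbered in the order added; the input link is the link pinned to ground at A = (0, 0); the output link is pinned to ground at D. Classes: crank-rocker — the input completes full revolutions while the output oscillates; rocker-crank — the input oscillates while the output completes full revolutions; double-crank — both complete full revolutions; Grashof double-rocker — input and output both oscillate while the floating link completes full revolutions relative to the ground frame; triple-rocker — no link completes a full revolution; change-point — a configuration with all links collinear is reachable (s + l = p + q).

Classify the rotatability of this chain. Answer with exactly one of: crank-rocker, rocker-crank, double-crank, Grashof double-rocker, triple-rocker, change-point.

lengths: ground=9, input=3, coupler=6, output=5
sorted: s=3 (shortest), l=9 (longest), p+q=11
s + l = 12 vs p + q = 11
s + l > p + q → non-Grashof → no link fully rotates → triple-rocker

triple-rocker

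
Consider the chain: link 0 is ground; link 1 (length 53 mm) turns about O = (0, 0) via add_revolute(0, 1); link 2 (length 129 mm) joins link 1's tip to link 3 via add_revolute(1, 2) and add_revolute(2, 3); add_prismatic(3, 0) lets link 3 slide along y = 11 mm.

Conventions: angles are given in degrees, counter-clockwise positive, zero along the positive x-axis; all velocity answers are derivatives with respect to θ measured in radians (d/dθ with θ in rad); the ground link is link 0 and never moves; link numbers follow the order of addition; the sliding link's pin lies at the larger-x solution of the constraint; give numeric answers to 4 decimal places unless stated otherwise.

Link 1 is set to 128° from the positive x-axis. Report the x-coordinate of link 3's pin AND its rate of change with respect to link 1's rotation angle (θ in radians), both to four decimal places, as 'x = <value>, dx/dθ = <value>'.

geometry: r = 53 mm, L = 129 mm, e = 11 mm
crank pin P = (r cos θ, r sin θ) = (-32.630058, 41.764570)
h = r sin θ − e = 41.764570 − 11 = 30.764570
x = r cos θ + √(L² − h²) = -32.630058 + 125.277856 = 92.647798
dx/dθ = −r sin θ − h·r cos θ/√(L² − h²) (θ in radians; h = 30.764570) = -33.751584

x = 92.6478, dx/dθ = -33.7516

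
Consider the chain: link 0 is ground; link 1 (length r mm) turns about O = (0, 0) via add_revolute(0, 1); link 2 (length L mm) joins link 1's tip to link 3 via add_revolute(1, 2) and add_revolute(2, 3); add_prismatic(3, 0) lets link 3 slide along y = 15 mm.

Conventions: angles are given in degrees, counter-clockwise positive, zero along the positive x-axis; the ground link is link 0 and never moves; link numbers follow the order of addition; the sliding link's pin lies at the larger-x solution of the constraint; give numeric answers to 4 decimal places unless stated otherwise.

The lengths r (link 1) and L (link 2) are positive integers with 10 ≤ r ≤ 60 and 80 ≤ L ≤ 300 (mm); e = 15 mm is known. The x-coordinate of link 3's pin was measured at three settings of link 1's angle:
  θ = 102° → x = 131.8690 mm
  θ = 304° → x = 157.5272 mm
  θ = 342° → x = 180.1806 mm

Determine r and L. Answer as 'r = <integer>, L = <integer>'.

constraint per measurement: (x − r cos θ)² + (r sin θ − e)² = L²
subtracting the θ₁ and θ₂ equations cancels the r² and L² terms:
r = (x₁² − x₂²) / (2[(x₁cos θ₁ + e sin θ₁) − (x₂cos θ₂ + e sin θ₂)]) = 42.0000 → r = 42
L² = (x₁ − r cos θ₁)² + (r sin θ₁ − e)² = 20449.0042 → L = 143.0000 → L = 143
check at θ₃=342°: x = 180.1806 (printed 180.1806) ✓

r = 42, L = 143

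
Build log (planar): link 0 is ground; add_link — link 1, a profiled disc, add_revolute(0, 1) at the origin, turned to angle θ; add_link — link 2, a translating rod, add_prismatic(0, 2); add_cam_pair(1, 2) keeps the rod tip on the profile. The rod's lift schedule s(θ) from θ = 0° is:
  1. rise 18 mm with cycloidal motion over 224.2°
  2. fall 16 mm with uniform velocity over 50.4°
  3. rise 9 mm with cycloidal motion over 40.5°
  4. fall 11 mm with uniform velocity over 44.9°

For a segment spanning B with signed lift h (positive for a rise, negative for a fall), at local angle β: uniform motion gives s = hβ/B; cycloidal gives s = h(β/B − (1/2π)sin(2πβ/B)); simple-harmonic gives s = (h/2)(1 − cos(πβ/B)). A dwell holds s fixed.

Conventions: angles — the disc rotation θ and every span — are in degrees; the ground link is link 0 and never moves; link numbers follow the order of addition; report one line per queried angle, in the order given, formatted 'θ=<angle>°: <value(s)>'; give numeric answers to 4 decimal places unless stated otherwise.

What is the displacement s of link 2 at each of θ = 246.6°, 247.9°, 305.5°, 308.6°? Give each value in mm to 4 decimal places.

seg 1 [0°–224.2°] cycloidal, h=18: full span → s += 18 → s = 18.0000
seg 2 [224.2°–274.6°] uniform, h=-16: θ=246.6° here. β=22.4, B=50.4. -16·22.4/50.4 = -7.1111 → s = 10.8889
seg 2 [224.2°–274.6°] uniform, h=-16: θ=247.9° here. β=23.7, B=50.4. -16·23.7/50.4 = -7.5238 → s = 10.4762
seg 2 [224.2°–274.6°] uniform, h=-16: full span → s += -16 → s = 2.0000
seg 3 [274.6°–315.1°] cycloidal, h=9: θ=305.5° here. β=30.9, B=40.5. 9·(0.7630 − sin(2π·0.7630)/(2π)) = 8.2943 → s = 10.2943
seg 3 [274.6°–315.1°] cycloidal, h=9: θ=308.6° here. β=34, B=40.5. 9·(0.8395 − sin(2π·0.8395)/(2π)) = 8.7673 → s = 10.7673

θ=246.6°: 10.8889
θ=247.9°: 10.4762
θ=305.5°: 10.2943
θ=308.6°: 10.7673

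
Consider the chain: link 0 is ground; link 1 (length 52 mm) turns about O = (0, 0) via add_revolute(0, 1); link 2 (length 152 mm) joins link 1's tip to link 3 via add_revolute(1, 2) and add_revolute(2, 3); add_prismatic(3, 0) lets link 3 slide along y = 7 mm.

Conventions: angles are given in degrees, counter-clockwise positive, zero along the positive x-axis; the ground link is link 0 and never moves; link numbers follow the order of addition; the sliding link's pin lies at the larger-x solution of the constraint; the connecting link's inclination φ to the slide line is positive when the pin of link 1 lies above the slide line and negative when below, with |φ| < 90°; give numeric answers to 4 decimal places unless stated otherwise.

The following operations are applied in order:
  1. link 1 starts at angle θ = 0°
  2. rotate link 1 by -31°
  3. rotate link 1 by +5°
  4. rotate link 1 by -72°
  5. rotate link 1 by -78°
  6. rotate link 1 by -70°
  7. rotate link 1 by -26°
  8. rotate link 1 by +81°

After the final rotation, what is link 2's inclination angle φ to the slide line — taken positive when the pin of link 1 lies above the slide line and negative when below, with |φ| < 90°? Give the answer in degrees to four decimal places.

geometry: r = 52 mm, L = 152 mm, e = 7 mm; θ starts at 0°
rotate link 1 by -31°: θ ← 0° -31° = -31°
rotate link 1 by +5°: θ ← -31° +5° = -26°
rotate link 1 by -72°: θ ← -26° -72° = -98°
rotate link 1 by -78°: θ ← -98° -78° = -176°
rotate link 1 by -70°: θ ← -176° -70° = -246°
rotate link 1 by -26°: θ ← -246° -26° = -272°
rotate link 1 by +81°: θ ← -272° +81° = -191°
h = r sin θ − e = 9.922068 − 7 = 2.922068
sin φ = h / L = 2.922068 / 152 = 0.01922413
φ = arcsin(0.01922413) = 1.101529°

1.1015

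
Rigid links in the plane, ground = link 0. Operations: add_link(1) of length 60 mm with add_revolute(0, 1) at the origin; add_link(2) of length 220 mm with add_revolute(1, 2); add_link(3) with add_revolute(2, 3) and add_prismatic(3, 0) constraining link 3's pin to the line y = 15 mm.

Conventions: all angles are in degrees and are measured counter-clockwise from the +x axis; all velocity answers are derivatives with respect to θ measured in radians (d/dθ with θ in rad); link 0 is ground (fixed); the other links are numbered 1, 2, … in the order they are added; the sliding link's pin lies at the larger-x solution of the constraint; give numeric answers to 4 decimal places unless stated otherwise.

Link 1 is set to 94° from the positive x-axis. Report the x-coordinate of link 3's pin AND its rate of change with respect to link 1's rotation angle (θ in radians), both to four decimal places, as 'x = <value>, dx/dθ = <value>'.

geometry: r = 60 mm, L = 220 mm, e = 15 mm
crank pin P = (r cos θ, r sin θ) = (-4.185388, 59.853843)
h = r sin θ − e = 59.853843 − 15 = 44.853843
x = r cos θ + √(L² − h²) = -4.185388 + 215.379044 = 211.193656
dx/dθ = −r sin θ − h·r cos θ/√(L² − h²) (θ in radians; h = 44.853843) = -58.982213

x = 211.1937, dx/dθ = -58.9822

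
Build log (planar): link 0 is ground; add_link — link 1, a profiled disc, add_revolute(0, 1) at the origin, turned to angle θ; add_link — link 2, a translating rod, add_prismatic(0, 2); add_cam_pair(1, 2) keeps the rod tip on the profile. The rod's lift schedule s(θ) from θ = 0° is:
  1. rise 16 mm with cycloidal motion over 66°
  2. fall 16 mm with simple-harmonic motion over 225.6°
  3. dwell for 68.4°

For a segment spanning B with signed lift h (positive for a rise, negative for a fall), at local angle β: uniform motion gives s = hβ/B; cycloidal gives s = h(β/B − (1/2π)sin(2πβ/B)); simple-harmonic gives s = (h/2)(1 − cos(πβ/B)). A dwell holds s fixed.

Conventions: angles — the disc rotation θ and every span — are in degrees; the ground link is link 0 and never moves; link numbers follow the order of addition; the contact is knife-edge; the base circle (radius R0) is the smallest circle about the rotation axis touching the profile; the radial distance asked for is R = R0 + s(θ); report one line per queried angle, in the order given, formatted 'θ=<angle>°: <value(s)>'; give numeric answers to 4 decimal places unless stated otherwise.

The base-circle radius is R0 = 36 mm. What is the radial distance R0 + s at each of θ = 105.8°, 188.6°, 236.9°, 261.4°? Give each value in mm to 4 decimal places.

seg 1 [0°–66°] cycloidal, h=16: full span → s += 16 → s = 16.0000
seg 2 [66°–291.6°] simple-harmonic, h=-16: θ=105.8° here. β=39.8, B=225.6. -16/2·(1 − cos(π·0.1764)) = -1.1976 → s = 14.8024
seg 2 [66°–291.6°] simple-harmonic, h=-16: θ=188.6° here. β=122.6, B=225.6. -16/2·(1 − cos(π·0.5434)) = -9.0884 → s = 6.9116
seg 2 [66°–291.6°] simple-harmonic, h=-16: θ=236.9° here. β=170.9, B=225.6. -16/2·(1 − cos(π·0.7575)) = -13.7892 → s = 2.2108
seg 2 [66°–291.6°] simple-harmonic, h=-16: θ=261.4° here. β=195.4, B=225.6. -16/2·(1 − cos(π·0.8661)) = -15.3029 → s = 0.6971
θ=105.8°: R = R0 + s = 36 + 14.8024 = 50.8024
θ=188.6°: R = R0 + s = 36 + 6.9116 = 42.9116
θ=236.9°: R = R0 + s = 36 + 2.2108 = 38.2108
θ=261.4°: R = R0 + s = 36 + 0.6971 = 36.6971

θ=105.8°: 50.8024
θ=188.6°: 42.9116
θ=236.9°: 38.2108
θ=261.4°: 36.6971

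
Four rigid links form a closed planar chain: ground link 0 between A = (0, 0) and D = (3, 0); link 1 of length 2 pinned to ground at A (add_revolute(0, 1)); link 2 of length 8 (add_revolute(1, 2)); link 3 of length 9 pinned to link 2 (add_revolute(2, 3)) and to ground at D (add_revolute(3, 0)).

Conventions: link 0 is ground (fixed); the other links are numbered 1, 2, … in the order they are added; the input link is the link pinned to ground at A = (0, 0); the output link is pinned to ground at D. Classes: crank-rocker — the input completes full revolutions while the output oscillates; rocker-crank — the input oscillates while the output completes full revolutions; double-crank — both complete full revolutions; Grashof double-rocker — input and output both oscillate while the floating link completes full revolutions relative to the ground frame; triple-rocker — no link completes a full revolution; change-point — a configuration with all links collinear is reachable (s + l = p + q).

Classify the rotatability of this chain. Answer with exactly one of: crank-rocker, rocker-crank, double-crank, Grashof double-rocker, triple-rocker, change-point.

lengths: ground=3, input=2, coupler=8, output=9
sorted: s=2 (shortest), l=9 (longest), p+q=11
s + l = 11 vs p + q = 11
s + l = p + q → change-point (collinear configuration reachable)

change-point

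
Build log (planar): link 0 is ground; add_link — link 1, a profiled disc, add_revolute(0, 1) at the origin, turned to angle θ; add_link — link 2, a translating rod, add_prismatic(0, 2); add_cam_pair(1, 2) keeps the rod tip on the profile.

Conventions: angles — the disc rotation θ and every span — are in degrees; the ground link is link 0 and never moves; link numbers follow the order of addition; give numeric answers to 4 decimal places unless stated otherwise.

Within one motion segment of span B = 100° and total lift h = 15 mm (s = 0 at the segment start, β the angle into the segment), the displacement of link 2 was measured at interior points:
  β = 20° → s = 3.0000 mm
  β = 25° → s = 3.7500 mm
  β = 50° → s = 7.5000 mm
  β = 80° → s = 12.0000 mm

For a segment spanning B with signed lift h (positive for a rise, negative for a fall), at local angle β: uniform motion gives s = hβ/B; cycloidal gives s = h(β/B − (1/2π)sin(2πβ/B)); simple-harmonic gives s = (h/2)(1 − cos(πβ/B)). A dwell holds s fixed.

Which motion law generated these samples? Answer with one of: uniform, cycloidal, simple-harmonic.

candidates at β/B = r: uniform s = h·r (linear in β); cycloidal s = h·(r − sin(2πr)/(2π)); simple-harmonic s = (h/2)(1 − cos(πr))
β=20°: printed 3.0000 | uniform 3.0000, cycloidal 0.7295, simple-harmonic 1.4324
β=25°: printed 3.7500 | uniform 3.7500, cycloidal 1.3627, simple-harmonic 2.1967
β=50°: printed 7.5000 | uniform 7.5000, cycloidal 7.5000, simple-harmonic 7.5000
β=80°: printed 12.0000 | uniform 12.0000, cycloidal 14.2705, simple-harmonic 13.5676
only one law matches every sample → uniform

uniform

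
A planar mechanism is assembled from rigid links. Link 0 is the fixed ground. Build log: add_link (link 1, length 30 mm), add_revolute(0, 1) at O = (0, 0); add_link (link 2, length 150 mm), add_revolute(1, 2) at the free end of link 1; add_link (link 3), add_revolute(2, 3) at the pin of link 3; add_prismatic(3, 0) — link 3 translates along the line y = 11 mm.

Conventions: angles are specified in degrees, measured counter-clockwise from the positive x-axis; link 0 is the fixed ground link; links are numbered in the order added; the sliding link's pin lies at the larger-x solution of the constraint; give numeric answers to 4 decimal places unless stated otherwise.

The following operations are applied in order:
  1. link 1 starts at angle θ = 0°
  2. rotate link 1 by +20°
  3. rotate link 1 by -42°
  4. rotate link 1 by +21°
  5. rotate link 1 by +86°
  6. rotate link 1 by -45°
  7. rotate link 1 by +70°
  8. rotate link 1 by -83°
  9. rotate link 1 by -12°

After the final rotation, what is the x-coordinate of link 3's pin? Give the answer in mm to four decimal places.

geometry: r = 30 mm, L = 150 mm, e = 11 mm; θ starts at 0°
rotate link 1 by +20°: θ ← 0° +20° = 20°
rotate link 1 by -42°: θ ← 20° -42° = -22°
rotate link 1 by +21°: θ ← -22° +21° = -1°
rotate link 1 by +86°: θ ← -1° +86° = 85°
rotate link 1 by -45°: θ ← 85° -45° = 40°
rotate link 1 by +70°: θ ← 40° +70° = 110°
rotate link 1 by -83°: θ ← 110° -83° = 27°
rotate link 1 by -12°: θ ← 27° -12° = 15°
crank pin P = (r cos θ, r sin θ) = (28.977775, 7.764571)
h = r sin θ − e = 7.764571 − 11 = -3.235429
x = r cos θ + √(L² − h²) = 28.977775 + 149.965103 = 178.942877

178.9429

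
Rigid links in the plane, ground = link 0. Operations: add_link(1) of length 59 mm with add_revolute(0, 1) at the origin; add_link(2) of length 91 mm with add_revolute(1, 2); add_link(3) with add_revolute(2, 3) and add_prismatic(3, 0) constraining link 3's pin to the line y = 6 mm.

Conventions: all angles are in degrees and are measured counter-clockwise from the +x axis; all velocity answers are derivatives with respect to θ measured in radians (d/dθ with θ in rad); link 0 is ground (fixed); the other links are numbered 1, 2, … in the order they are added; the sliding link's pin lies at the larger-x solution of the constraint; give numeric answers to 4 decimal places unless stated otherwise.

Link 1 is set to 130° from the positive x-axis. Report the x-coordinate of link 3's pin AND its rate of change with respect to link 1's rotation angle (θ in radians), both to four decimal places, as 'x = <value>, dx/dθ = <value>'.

geometry: r = 59 mm, L = 91 mm, e = 6 mm
crank pin P = (r cos θ, r sin θ) = (-37.924469, 45.196622)
h = r sin θ − e = 45.196622 − 6 = 39.196622
x = r cos θ + √(L² − h²) = -37.924469 + 82.125665 = 44.201196
dx/dθ = −r sin θ − h·r cos θ/√(L² − h²) (θ in radians; h = 39.196622) = -27.096177

x = 44.2012, dx/dθ = -27.0962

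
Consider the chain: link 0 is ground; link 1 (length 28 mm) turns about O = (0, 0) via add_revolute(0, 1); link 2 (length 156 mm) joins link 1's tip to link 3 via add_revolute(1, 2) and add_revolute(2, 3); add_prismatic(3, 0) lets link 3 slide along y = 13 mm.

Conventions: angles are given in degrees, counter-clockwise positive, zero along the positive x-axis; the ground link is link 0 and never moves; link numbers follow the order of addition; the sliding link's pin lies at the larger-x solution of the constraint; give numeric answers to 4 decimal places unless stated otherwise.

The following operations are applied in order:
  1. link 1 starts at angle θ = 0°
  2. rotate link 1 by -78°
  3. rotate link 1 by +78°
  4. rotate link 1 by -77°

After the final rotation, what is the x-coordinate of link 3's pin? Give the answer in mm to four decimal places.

geometry: r = 28 mm, L = 156 mm, e = 13 mm; θ starts at 0°
rotate link 1 by -78°: θ ← 0° -78° = -78°
rotate link 1 by +78°: θ ← -78° +78° = 0°
rotate link 1 by -77°: θ ← 0° -77° = -77°
crank pin P = (r cos θ, r sin θ) = (6.298630, -27.282362)
h = r sin θ − e = -27.282362 − 13 = -40.282362
x = r cos θ + √(L² − h²) = 6.298630 + 150.709427 = 157.008056

157.0081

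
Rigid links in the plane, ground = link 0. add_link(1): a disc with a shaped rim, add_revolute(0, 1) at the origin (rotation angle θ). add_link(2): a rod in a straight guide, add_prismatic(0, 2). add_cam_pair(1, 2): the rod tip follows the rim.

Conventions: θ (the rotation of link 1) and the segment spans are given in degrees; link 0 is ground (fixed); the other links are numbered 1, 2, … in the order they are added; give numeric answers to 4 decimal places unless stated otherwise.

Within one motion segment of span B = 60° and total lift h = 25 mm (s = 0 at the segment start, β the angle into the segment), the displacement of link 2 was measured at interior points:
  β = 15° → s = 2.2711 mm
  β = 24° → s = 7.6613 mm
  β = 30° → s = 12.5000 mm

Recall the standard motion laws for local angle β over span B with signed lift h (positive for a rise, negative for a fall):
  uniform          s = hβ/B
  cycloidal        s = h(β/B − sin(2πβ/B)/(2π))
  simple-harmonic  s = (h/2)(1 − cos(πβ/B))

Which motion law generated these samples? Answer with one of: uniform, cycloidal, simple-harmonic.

candidates at β/B = r: uniform s = h·r (linear in β); cycloidal s = h·(r − sin(2πr)/(2π)); simple-harmonic s = (h/2)(1 − cos(πr))
β=15°: printed 2.2711 | uniform 6.2500, cycloidal 2.2711, simple-harmonic 3.6612
β=24°: printed 7.6613 | uniform 10.0000, cycloidal 7.6613, simple-harmonic 8.6373
β=30°: printed 12.5000 | uniform 12.5000, cycloidal 12.5000, simple-harmonic 12.5000
only one law matches every sample → cycloidal

cycloidal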